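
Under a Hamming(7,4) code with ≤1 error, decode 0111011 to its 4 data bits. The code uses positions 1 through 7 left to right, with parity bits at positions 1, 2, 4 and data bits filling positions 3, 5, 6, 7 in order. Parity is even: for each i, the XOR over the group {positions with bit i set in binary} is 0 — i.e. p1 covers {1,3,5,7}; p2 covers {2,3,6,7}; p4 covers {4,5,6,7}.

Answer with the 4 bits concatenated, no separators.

1011

s1 (pos 1,3,5,7): 0⊕1⊕0⊕1 = 0
s2 (pos 2,3,6,7): 1⊕1⊕1⊕1 = 0
s4 (pos 4,5,6,7): 1⊕0⊕1⊕1 = 1
Syndrome s4…s1 = 100 → error at position 4.
Flip position 4: 0111011 → 0110011
Read data bits from positions 3,5,6,7: 1011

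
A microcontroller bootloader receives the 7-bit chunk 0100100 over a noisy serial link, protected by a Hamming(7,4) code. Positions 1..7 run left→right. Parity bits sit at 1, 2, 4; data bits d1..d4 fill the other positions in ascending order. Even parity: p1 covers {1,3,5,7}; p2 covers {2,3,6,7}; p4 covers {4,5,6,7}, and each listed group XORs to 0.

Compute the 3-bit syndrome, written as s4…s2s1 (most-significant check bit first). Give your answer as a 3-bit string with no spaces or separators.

s1 (pos 1,3,5,7): 0⊕0⊕1⊕0 = 1
s2 (pos 2,3,6,7): 1⊕0⊕0⊕0 = 1
s4 (pos 4,5,6,7): 0⊕1⊕0⊕0 = 1
Syndrome s4…s1 = 111 → error at position 7.

111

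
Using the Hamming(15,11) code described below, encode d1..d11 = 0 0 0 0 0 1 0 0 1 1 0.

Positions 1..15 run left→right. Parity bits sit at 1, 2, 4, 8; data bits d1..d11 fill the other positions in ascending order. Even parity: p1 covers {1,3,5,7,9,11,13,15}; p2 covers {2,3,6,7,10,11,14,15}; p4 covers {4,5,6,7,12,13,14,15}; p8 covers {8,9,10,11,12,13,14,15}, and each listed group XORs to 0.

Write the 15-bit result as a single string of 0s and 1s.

Place data at non-parity positions: p1 p2 0 p4 0 0 0 p8 0 1 0 0 1 1 0
p1 (pos 1,3,5,7,9,11,13,15): XOR of data positions = 0⊕0⊕0⊕0⊕0⊕1⊕0 = 1
p2 (pos 2,3,6,7,10,11,14,15): XOR of data positions = 0⊕0⊕0⊕1⊕0⊕1⊕0 = 0
p4 (pos 4,5,6,7,12,13,14,15): XOR of data positions = 0⊕0⊕0⊕0⊕1⊕1⊕0 = 0
p8 (pos 8,9,10,11,12,13,14,15): XOR of data positions = 0⊕1⊕0⊕0⊕1⊕1⊕0 = 1
Codeword: 100000010100110

100000010100110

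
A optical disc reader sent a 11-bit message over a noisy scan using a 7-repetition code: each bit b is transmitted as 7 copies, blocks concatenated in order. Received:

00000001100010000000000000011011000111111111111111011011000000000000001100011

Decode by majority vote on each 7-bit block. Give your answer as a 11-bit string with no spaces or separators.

00000111001

Block 1 (0000000): 0 ones → 0
Block 2 (1100010): 3 ones → 0
Block 3 (0000000): 0 ones → 0
Block 4 (0000001): 1 one → 0
Block 5 (1011000): 3 ones → 0
Block 6 (1111111): 7 ones → 1
Block 7 (1111111): 7 ones → 1
Block 8 (1011011): 5 ones → 1
Block 9 (0000000): 0 ones → 0
Block 10 (0000000): 0 ones → 0
Block 11 (1100011): 4 ones → 1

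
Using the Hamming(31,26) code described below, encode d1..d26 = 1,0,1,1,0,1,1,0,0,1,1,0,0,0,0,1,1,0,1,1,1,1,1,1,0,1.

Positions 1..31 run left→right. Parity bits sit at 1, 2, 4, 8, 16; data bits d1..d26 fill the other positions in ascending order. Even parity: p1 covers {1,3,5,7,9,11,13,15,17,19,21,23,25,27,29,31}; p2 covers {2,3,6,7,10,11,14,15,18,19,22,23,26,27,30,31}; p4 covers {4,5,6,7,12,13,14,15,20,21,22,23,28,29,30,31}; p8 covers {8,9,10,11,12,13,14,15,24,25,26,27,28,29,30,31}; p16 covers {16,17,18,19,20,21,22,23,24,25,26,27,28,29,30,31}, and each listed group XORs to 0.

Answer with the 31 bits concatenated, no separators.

Place data at non-parity positions: p1 p2 1 p4 0 1 1 p8 0 1 1 0 0 1 1 p16 0 0 0 0 1 1 0 1 1 1 1 1 1 0 1
p1 (pos 1,3,5,7,9,11,13,15,17,19,21,23,25,27,29,31): XOR of data positions = 1⊕0⊕1⊕0⊕1⊕0⊕1⊕0⊕0⊕1⊕0⊕1⊕1⊕1⊕1 = 1
p2 (pos 2,3,6,7,10,11,14,15,18,19,22,23,26,27,30,31): XOR of data positions = 1⊕1⊕1⊕1⊕1⊕1⊕1⊕0⊕0⊕1⊕0⊕1⊕1⊕0⊕1 = 1
p4 (pos 4,5,6,7,12,13,14,15,20,21,22,23,28,29,30,31): XOR of data positions = 0⊕1⊕1⊕0⊕0⊕1⊕1⊕0⊕1⊕1⊕0⊕1⊕1⊕0⊕1 = 1
p8 (pos 8,9,10,11,12,13,14,15,24,25,26,27,28,29,30,31): XOR of data positions = 0⊕1⊕1⊕0⊕0⊕1⊕1⊕1⊕1⊕1⊕1⊕1⊕1⊕0⊕1 = 1
p16 (pos 16,17,18,19,20,21,22,23,24,25,26,27,28,29,30,31): XOR of data positions = 0⊕0⊕0⊕0⊕1⊕1⊕0⊕1⊕1⊕1⊕1⊕1⊕1⊕0⊕1 = 1
Codeword: 1111011101100111000011011111101

1111011101100111000011011111101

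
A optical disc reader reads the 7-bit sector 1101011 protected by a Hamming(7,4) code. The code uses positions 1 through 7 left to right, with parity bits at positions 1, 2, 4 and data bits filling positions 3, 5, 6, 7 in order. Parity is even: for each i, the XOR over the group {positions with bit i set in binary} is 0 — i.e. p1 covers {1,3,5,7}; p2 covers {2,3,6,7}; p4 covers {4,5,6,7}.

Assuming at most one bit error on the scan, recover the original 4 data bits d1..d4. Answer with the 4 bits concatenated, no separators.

0001

s1 (pos 1,3,5,7): 1⊕0⊕0⊕1 = 0
s2 (pos 2,3,6,7): 1⊕0⊕1⊕1 = 1
s4 (pos 4,5,6,7): 1⊕0⊕1⊕1 = 1
Syndrome s4…s1 = 110 → error at position 6.
Flip position 6: 1101011 → 1101001
Read data bits from positions 3,5,6,7: 0001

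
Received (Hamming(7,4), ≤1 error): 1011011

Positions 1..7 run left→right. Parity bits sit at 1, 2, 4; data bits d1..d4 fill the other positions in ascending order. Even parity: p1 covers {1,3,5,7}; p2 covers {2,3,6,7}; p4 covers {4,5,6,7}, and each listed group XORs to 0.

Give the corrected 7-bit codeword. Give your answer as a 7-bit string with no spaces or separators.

s1 (pos 1,3,5,7): 1⊕1⊕0⊕1 = 1
s2 (pos 2,3,6,7): 0⊕1⊕1⊕1 = 1
s4 (pos 4,5,6,7): 1⊕0⊕1⊕1 = 1
Syndrome s4…s1 = 111 → error at position 7.
Flip position 7: 1011011 → 1011010

1011010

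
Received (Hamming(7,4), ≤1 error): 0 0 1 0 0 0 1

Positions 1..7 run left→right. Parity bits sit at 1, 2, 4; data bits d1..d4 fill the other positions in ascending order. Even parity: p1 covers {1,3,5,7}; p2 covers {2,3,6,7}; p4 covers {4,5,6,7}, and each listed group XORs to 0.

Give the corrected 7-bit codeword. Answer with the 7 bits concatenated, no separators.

s1 (pos 1,3,5,7): 0⊕1⊕0⊕1 = 0
s2 (pos 2,3,6,7): 0⊕1⊕0⊕1 = 0
s4 (pos 4,5,6,7): 0⊕0⊕0⊕1 = 1
Syndrome s4…s1 = 100 → error at position 4.
Flip position 4: 0010001 → 0011001

0011001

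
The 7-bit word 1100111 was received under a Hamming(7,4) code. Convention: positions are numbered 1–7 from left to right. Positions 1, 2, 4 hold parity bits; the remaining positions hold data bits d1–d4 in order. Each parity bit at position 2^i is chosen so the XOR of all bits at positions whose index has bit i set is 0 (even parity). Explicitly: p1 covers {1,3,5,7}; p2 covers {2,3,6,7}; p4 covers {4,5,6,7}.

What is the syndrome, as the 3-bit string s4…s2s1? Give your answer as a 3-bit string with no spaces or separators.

s1 (pos 1,3,5,7): 1⊕0⊕1⊕1 = 1
s2 (pos 2,3,6,7): 1⊕0⊕1⊕1 = 1
s4 (pos 4,5,6,7): 0⊕1⊕1⊕1 = 1
Syndrome s4…s1 = 111 → error at position 7.

111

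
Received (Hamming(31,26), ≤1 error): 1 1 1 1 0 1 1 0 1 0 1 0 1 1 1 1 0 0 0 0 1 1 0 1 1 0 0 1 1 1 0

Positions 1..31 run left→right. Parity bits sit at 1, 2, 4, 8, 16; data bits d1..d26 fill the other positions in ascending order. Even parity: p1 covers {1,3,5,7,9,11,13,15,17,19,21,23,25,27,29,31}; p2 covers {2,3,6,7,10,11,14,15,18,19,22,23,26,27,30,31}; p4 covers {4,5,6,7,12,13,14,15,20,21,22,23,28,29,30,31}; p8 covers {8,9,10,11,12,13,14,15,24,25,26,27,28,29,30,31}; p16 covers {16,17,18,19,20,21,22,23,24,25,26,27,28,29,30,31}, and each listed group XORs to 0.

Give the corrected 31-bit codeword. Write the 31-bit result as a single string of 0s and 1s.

1111001010101111000011011001110

s1 (pos 1,3,5,7,9,11,13,15,17,19,21,23,25,27,29,31): 1⊕1⊕0⊕1⊕1⊕1⊕1⊕1⊕0⊕0⊕1⊕0⊕1⊕0⊕1⊕0 = 0
s2 (pos 2,3,6,7,10,11,14,15,18,19,22,23,26,27,30,31): 1⊕1⊕1⊕1⊕0⊕1⊕1⊕1⊕0⊕0⊕1⊕0⊕0⊕0⊕1⊕0 = 1
s4 (pos 4,5,6,7,12,13,14,15,20,21,22,23,28,29,30,31): 1⊕0⊕1⊕1⊕0⊕1⊕1⊕1⊕0⊕1⊕1⊕0⊕1⊕1⊕1⊕0 = 1
s8 (pos 8,9,10,11,12,13,14,15,24,25,26,27,28,29,30,31): 0⊕1⊕0⊕1⊕0⊕1⊕1⊕1⊕1⊕1⊕0⊕0⊕1⊕1⊕1⊕0 = 0
s16 (pos 16,17,18,19,20,21,22,23,24,25,26,27,28,29,30,31): 1⊕0⊕0⊕0⊕0⊕1⊕1⊕0⊕1⊕1⊕0⊕0⊕1⊕1⊕1⊕0 = 0
Syndrome s16…s1 = 00110 → error at position 6.
Flip position 6: 1111011010101111000011011001110 → 1111001010101111000011011001110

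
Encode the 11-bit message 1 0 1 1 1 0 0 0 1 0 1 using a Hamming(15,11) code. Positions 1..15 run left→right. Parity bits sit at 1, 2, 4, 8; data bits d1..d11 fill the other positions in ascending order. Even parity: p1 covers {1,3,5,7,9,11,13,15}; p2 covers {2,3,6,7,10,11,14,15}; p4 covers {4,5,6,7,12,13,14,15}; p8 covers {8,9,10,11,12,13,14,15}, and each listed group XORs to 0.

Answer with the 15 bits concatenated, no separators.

Place data at non-parity positions: p1 p2 1 p4 0 1 1 p8 1 0 0 0 1 0 1
p1 (pos 1,3,5,7,9,11,13,15): XOR of data positions = 1⊕0⊕1⊕1⊕0⊕1⊕1 = 1
p2 (pos 2,3,6,7,10,11,14,15): XOR of data positions = 1⊕1⊕1⊕0⊕0⊕0⊕1 = 0
p4 (pos 4,5,6,7,12,13,14,15): XOR of data positions = 0⊕1⊕1⊕0⊕1⊕0⊕1 = 0
p8 (pos 8,9,10,11,12,13,14,15): XOR of data positions = 1⊕0⊕0⊕0⊕1⊕0⊕1 = 1
Codeword: 101001111000101

101001111000101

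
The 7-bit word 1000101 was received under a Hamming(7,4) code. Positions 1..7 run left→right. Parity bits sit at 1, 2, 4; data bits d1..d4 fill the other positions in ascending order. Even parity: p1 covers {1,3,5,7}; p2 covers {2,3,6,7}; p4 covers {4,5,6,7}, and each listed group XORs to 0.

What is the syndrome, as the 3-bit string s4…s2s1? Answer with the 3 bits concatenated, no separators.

011

s1 (pos 1,3,5,7): 1⊕0⊕1⊕1 = 1
s2 (pos 2,3,6,7): 0⊕0⊕0⊕1 = 1
s4 (pos 4,5,6,7): 0⊕1⊕0⊕1 = 0
Syndrome s4…s1 = 011 → error at position 3.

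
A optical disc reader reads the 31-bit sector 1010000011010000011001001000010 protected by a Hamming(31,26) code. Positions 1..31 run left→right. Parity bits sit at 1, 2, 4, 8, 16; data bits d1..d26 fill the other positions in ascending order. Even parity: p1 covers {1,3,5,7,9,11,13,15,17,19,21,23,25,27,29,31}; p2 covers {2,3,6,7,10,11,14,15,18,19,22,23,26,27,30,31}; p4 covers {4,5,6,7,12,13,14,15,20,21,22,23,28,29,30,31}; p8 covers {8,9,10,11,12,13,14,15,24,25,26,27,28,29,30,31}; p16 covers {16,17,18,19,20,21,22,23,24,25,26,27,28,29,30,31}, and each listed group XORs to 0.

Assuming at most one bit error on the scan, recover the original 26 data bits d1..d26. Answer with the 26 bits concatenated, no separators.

10001101000011001001000110

s1 (pos 1,3,5,7,9,11,13,15,17,19,21,23,25,27,29,31): 1⊕1⊕0⊕0⊕1⊕0⊕0⊕0⊕0⊕1⊕0⊕0⊕1⊕0⊕0⊕0 = 1
s2 (pos 2,3,6,7,10,11,14,15,18,19,22,23,26,27,30,31): 0⊕1⊕0⊕0⊕1⊕0⊕0⊕0⊕1⊕1⊕1⊕0⊕0⊕0⊕1⊕0 = 0
s4 (pos 4,5,6,7,12,13,14,15,20,21,22,23,28,29,30,31): 0⊕0⊕0⊕0⊕1⊕0⊕0⊕0⊕0⊕0⊕1⊕0⊕0⊕0⊕1⊕0 = 1
s8 (pos 8,9,10,11,12,13,14,15,24,25,26,27,28,29,30,31): 0⊕1⊕1⊕0⊕1⊕0⊕0⊕0⊕0⊕1⊕0⊕0⊕0⊕0⊕1⊕0 = 1
s16 (pos 16,17,18,19,20,21,22,23,24,25,26,27,28,29,30,31): 0⊕0⊕1⊕1⊕0⊕0⊕1⊕0⊕0⊕1⊕0⊕0⊕0⊕0⊕1⊕0 = 1
Syndrome s16…s1 = 11101 → error at position 29.
Flip position 29: 1010000011010000011001001000010 → 1010000011010000011001001000110
Read data bits from positions 3,5,6,7,9,10,11,12,13,14,15,17,18,19,20,21,22,23,24,25,26,27,28,29,30,31: 10001101000011001001000110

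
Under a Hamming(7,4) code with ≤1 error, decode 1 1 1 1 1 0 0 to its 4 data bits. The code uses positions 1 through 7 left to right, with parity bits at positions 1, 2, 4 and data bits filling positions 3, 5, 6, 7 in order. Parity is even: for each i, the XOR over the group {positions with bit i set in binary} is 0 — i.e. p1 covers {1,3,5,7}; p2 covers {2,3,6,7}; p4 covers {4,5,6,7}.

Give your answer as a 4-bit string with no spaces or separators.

1100

s1 (pos 1,3,5,7): 1⊕1⊕1⊕0 = 1
s2 (pos 2,3,6,7): 1⊕1⊕0⊕0 = 0
s4 (pos 4,5,6,7): 1⊕1⊕0⊕0 = 0
Syndrome s4…s1 = 001 → error at position 1.
Flip position 1: 1111100 → 0111100
Read data bits from positions 3,5,6,7: 1100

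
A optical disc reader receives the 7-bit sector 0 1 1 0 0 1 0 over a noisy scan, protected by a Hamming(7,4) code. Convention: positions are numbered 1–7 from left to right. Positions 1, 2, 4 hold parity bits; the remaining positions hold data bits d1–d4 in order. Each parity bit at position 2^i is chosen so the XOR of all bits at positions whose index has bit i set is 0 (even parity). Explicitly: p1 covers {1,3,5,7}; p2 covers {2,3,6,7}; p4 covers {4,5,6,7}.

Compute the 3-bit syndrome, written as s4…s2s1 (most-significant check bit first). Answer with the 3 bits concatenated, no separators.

s1 (pos 1,3,5,7): 0⊕1⊕0⊕0 = 1
s2 (pos 2,3,6,7): 1⊕1⊕1⊕0 = 1
s4 (pos 4,5,6,7): 0⊕0⊕1⊕0 = 1
Syndrome s4…s1 = 111 → error at position 7.

111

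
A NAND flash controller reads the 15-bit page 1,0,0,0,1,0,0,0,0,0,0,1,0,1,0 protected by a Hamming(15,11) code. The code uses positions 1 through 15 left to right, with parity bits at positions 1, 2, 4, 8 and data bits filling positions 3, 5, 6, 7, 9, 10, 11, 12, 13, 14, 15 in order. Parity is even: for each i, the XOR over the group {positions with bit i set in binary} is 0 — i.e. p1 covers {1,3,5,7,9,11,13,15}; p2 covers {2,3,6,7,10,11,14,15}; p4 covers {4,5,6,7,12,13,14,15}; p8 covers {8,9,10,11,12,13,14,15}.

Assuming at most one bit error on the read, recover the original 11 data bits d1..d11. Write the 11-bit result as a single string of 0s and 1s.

01100001010

s1 (pos 1,3,5,7,9,11,13,15): 1⊕0⊕1⊕0⊕0⊕0⊕0⊕0 = 0
s2 (pos 2,3,6,7,10,11,14,15): 0⊕0⊕0⊕0⊕0⊕0⊕1⊕0 = 1
s4 (pos 4,5,6,7,12,13,14,15): 0⊕1⊕0⊕0⊕1⊕0⊕1⊕0 = 1
s8 (pos 8,9,10,11,12,13,14,15): 0⊕0⊕0⊕0⊕1⊕0⊕1⊕0 = 0
Syndrome s8…s1 = 0110 → error at position 6.
Flip position 6: 100010000001010 → 100011000001010
Read data bits from positions 3,5,6,7,9,10,11,12,13,14,15: 01100001010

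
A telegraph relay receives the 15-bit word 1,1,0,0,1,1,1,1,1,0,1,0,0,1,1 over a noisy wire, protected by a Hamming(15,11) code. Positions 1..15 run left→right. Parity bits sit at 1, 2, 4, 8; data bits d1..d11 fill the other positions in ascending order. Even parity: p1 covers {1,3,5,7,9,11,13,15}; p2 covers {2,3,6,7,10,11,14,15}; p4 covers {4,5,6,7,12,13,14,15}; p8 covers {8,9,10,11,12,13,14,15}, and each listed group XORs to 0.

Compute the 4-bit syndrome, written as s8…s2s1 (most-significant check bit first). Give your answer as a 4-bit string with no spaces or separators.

1100

s1 (pos 1,3,5,7,9,11,13,15): 1⊕0⊕1⊕1⊕1⊕1⊕0⊕1 = 0
s2 (pos 2,3,6,7,10,11,14,15): 1⊕0⊕1⊕1⊕0⊕1⊕1⊕1 = 0
s4 (pos 4,5,6,7,12,13,14,15): 0⊕1⊕1⊕1⊕0⊕0⊕1⊕1 = 1
s8 (pos 8,9,10,11,12,13,14,15): 1⊕1⊕0⊕1⊕0⊕0⊕1⊕1 = 1
Syndrome s8…s1 = 1100 → error at position 12.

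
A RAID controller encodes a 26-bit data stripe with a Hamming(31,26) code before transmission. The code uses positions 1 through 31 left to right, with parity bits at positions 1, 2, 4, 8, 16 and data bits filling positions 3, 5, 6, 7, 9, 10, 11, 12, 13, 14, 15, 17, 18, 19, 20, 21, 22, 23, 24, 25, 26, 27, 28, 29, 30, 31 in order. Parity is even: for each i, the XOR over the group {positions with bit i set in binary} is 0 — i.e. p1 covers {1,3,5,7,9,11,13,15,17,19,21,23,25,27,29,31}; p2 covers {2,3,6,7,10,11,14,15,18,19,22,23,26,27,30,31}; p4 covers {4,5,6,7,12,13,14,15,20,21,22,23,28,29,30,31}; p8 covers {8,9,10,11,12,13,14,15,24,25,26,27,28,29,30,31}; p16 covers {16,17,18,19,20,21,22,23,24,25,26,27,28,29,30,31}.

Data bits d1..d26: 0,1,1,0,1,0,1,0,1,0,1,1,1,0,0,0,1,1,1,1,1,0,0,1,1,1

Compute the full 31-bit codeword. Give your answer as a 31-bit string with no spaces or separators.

0101110010101010110001111100111

Place data at non-parity positions: p1 p2 0 p4 1 1 0 p8 1 0 1 0 1 0 1 p16 1 1 0 0 0 1 1 1 1 1 0 0 1 1 1
p1 (pos 1,3,5,7,9,11,13,15,17,19,21,23,25,27,29,31): XOR of data positions = 0⊕1⊕0⊕1⊕1⊕1⊕1⊕1⊕0⊕0⊕1⊕1⊕0⊕1⊕1 = 0
p2 (pos 2,3,6,7,10,11,14,15,18,19,22,23,26,27,30,31): XOR of data positions = 0⊕1⊕0⊕0⊕1⊕0⊕1⊕1⊕0⊕1⊕1⊕1⊕0⊕1⊕1 = 1
p4 (pos 4,5,6,7,12,13,14,15,20,21,22,23,28,29,30,31): XOR of data positions = 1⊕1⊕0⊕0⊕1⊕0⊕1⊕0⊕0⊕1⊕1⊕0⊕1⊕1⊕1 = 1
p8 (pos 8,9,10,11,12,13,14,15,24,25,26,27,28,29,30,31): XOR of data positions = 1⊕0⊕1⊕0⊕1⊕0⊕1⊕1⊕1⊕1⊕0⊕0⊕1⊕1⊕1 = 0
p16 (pos 16,17,18,19,20,21,22,23,24,25,26,27,28,29,30,31): XOR of data positions = 1⊕1⊕0⊕0⊕0⊕1⊕1⊕1⊕1⊕1⊕0⊕0⊕1⊕1⊕1 = 0
Codeword: 0101110010101010110001111100111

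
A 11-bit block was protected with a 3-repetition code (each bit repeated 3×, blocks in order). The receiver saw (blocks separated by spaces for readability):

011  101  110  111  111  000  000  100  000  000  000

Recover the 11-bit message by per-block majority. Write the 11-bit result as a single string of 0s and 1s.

11111000000

Block 1 (011): 2 ones → 1
Block 2 (101): 2 ones → 1
Block 3 (110): 2 ones → 1
Block 4 (111): 3 ones → 1
Block 5 (111): 3 ones → 1
Block 6 (000): 0 ones → 0
Block 7 (000): 0 ones → 0
Block 8 (100): 1 one → 0
Block 9 (000): 0 ones → 0
Block 10 (000): 0 ones → 0
Block 11 (000): 0 ones → 0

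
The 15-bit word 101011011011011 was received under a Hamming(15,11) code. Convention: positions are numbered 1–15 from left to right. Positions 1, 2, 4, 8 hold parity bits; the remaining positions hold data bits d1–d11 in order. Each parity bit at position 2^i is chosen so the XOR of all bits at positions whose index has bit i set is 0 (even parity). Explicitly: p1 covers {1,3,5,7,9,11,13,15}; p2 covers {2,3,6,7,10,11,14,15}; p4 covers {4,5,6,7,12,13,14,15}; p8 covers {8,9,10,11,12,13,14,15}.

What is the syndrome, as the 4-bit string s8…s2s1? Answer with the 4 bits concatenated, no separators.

0110

s1 (pos 1,3,5,7,9,11,13,15): 1⊕1⊕1⊕0⊕1⊕1⊕0⊕1 = 0
s2 (pos 2,3,6,7,10,11,14,15): 0⊕1⊕1⊕0⊕0⊕1⊕1⊕1 = 1
s4 (pos 4,5,6,7,12,13,14,15): 0⊕1⊕1⊕0⊕1⊕0⊕1⊕1 = 1
s8 (pos 8,9,10,11,12,13,14,15): 1⊕1⊕0⊕1⊕1⊕0⊕1⊕1 = 0
Syndrome s8…s1 = 0110 → error at position 6.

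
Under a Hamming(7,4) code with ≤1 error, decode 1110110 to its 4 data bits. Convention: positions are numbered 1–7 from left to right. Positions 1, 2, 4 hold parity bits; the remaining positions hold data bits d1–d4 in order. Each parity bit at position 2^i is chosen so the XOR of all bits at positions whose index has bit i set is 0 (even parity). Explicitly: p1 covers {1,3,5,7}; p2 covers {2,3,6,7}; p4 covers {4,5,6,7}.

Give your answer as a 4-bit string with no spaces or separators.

s1 (pos 1,3,5,7): 1⊕1⊕1⊕0 = 1
s2 (pos 2,3,6,7): 1⊕1⊕1⊕0 = 1
s4 (pos 4,5,6,7): 0⊕1⊕1⊕0 = 0
Syndrome s4…s1 = 011 → error at position 3.
Flip position 3: 1110110 → 1100110
Read data bits from positions 3,5,6,7: 0110

0110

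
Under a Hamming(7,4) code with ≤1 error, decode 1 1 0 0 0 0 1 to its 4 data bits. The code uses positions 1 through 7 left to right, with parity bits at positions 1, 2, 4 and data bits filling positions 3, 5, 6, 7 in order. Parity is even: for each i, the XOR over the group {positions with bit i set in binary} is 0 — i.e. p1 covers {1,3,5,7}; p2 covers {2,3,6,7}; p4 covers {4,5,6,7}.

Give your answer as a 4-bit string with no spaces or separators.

0001

s1 (pos 1,3,5,7): 1⊕0⊕0⊕1 = 0
s2 (pos 2,3,6,7): 1⊕0⊕0⊕1 = 0
s4 (pos 4,5,6,7): 0⊕0⊕0⊕1 = 1
Syndrome s4…s1 = 100 → error at position 4.
Flip position 4: 1100001 → 1101001
Read data bits from positions 3,5,6,7: 0001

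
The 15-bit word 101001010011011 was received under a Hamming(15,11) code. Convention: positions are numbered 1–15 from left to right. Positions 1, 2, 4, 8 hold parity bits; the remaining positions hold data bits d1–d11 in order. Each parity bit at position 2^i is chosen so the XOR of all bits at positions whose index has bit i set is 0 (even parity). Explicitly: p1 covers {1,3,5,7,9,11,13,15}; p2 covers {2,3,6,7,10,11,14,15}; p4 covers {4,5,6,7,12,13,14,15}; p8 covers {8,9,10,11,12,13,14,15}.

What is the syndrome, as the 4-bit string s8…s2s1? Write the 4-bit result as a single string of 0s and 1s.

1010

s1 (pos 1,3,5,7,9,11,13,15): 1⊕1⊕0⊕0⊕0⊕1⊕0⊕1 = 0
s2 (pos 2,3,6,7,10,11,14,15): 0⊕1⊕1⊕0⊕0⊕1⊕1⊕1 = 1
s4 (pos 4,5,6,7,12,13,14,15): 0⊕0⊕1⊕0⊕1⊕0⊕1⊕1 = 0
s8 (pos 8,9,10,11,12,13,14,15): 1⊕0⊕0⊕1⊕1⊕0⊕1⊕1 = 1
Syndrome s8…s1 = 1010 → error at position 10.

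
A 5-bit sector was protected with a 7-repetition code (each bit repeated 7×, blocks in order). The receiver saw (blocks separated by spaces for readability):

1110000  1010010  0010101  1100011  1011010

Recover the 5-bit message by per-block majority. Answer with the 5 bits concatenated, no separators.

Block 1 (1110000): 3 ones → 0
Block 2 (1010010): 3 ones → 0
Block 3 (0010101): 3 ones → 0
Block 4 (1100011): 4 ones → 1
Block 5 (1011010): 4 ones → 1

00011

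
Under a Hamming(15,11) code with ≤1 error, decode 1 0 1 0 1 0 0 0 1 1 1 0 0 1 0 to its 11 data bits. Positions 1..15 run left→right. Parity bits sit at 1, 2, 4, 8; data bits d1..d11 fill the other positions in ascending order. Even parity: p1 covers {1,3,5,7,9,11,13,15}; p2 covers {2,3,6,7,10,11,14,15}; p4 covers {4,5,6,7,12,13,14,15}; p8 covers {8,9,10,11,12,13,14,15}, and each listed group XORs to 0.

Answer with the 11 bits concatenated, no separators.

s1 (pos 1,3,5,7,9,11,13,15): 1⊕1⊕1⊕0⊕1⊕1⊕0⊕0 = 1
s2 (pos 2,3,6,7,10,11,14,15): 0⊕1⊕0⊕0⊕1⊕1⊕1⊕0 = 0
s4 (pos 4,5,6,7,12,13,14,15): 0⊕1⊕0⊕0⊕0⊕0⊕1⊕0 = 0
s8 (pos 8,9,10,11,12,13,14,15): 0⊕1⊕1⊕1⊕0⊕0⊕1⊕0 = 0
Syndrome s8…s1 = 0001 → error at position 1.
Flip position 1: 101010001110010 → 001010001110010
Read data bits from positions 3,5,6,7,9,10,11,12,13,14,15: 11001110010

11001110010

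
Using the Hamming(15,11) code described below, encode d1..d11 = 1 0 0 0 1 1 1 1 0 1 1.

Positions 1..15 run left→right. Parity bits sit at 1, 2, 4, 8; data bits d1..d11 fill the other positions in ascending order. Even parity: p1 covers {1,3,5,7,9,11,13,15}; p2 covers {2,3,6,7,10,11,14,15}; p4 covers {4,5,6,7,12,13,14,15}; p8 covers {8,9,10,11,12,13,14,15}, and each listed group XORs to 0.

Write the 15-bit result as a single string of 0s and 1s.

Place data at non-parity positions: p1 p2 1 p4 0 0 0 p8 1 1 1 1 0 1 1
p1 (pos 1,3,5,7,9,11,13,15): XOR of data positions = 1⊕0⊕0⊕1⊕1⊕0⊕1 = 0
p2 (pos 2,3,6,7,10,11,14,15): XOR of data positions = 1⊕0⊕0⊕1⊕1⊕1⊕1 = 1
p4 (pos 4,5,6,7,12,13,14,15): XOR of data positions = 0⊕0⊕0⊕1⊕0⊕1⊕1 = 1
p8 (pos 8,9,10,11,12,13,14,15): XOR of data positions = 1⊕1⊕1⊕1⊕0⊕1⊕1 = 0
Codeword: 011100001111011

011100001111011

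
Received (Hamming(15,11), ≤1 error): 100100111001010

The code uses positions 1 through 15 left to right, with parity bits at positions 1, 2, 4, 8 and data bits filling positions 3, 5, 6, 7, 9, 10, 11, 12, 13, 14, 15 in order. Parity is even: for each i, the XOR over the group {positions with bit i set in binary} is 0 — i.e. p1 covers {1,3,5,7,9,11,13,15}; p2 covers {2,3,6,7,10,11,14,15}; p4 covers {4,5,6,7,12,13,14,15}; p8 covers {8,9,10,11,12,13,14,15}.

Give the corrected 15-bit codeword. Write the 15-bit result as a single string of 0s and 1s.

s1 (pos 1,3,5,7,9,11,13,15): 1⊕0⊕0⊕1⊕1⊕0⊕0⊕0 = 1
s2 (pos 2,3,6,7,10,11,14,15): 0⊕0⊕0⊕1⊕0⊕0⊕1⊕0 = 0
s4 (pos 4,5,6,7,12,13,14,15): 1⊕0⊕0⊕1⊕1⊕0⊕1⊕0 = 0
s8 (pos 8,9,10,11,12,13,14,15): 1⊕1⊕0⊕0⊕1⊕0⊕1⊕0 = 0
Syndrome s8…s1 = 0001 → error at position 1.
Flip position 1: 100100111001010 → 000100111001010

000100111001010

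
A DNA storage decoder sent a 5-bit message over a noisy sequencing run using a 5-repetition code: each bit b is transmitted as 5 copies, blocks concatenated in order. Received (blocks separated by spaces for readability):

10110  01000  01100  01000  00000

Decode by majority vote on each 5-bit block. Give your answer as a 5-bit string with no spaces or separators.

Block 1 (10110): 3 ones → 1
Block 2 (01000): 1 one → 0
Block 3 (01100): 2 ones → 0
Block 4 (01000): 1 one → 0
Block 5 (00000): 0 ones → 0

10000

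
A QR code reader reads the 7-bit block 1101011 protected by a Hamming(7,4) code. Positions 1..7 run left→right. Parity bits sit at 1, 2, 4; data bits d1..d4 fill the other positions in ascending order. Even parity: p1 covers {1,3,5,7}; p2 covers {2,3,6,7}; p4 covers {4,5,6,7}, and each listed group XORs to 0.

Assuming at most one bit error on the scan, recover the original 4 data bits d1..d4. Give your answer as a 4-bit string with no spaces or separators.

s1 (pos 1,3,5,7): 1⊕0⊕0⊕1 = 0
s2 (pos 2,3,6,7): 1⊕0⊕1⊕1 = 1
s4 (pos 4,5,6,7): 1⊕0⊕1⊕1 = 1
Syndrome s4…s1 = 110 → error at position 6.
Flip position 6: 1101011 → 1101001
Read data bits from positions 3,5,6,7: 0001

0001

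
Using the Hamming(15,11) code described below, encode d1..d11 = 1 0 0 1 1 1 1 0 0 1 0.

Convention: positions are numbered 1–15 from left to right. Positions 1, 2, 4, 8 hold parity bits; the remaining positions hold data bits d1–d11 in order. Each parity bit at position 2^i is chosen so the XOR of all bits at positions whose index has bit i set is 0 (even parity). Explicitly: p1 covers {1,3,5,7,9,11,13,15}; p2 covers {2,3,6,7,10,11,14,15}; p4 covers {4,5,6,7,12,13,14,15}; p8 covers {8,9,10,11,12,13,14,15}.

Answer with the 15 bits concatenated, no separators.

011000101110010

Place data at non-parity positions: p1 p2 1 p4 0 0 1 p8 1 1 1 0 0 1 0
p1 (pos 1,3,5,7,9,11,13,15): XOR of data positions = 1⊕0⊕1⊕1⊕1⊕0⊕0 = 0
p2 (pos 2,3,6,7,10,11,14,15): XOR of data positions = 1⊕0⊕1⊕1⊕1⊕1⊕0 = 1
p4 (pos 4,5,6,7,12,13,14,15): XOR of data positions = 0⊕0⊕1⊕0⊕0⊕1⊕0 = 0
p8 (pos 8,9,10,11,12,13,14,15): XOR of data positions = 1⊕1⊕1⊕0⊕0⊕1⊕0 = 0
Codeword: 011000101110010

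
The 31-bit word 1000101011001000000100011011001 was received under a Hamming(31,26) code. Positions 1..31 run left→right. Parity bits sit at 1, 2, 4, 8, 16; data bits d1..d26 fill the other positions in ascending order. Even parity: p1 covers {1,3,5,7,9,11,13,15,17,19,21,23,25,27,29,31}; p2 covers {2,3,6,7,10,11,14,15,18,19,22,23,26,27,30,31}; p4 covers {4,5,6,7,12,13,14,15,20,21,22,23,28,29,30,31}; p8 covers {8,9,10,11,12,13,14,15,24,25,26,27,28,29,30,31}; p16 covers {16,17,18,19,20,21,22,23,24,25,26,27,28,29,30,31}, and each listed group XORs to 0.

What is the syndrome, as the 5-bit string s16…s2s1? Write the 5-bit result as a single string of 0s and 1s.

00000

s1 (pos 1,3,5,7,9,11,13,15,17,19,21,23,25,27,29,31): 1⊕0⊕1⊕1⊕1⊕0⊕1⊕0⊕0⊕0⊕0⊕0⊕1⊕1⊕0⊕1 = 0
s2 (pos 2,3,6,7,10,11,14,15,18,19,22,23,26,27,30,31): 0⊕0⊕0⊕1⊕1⊕0⊕0⊕0⊕0⊕0⊕0⊕0⊕0⊕1⊕0⊕1 = 0
s4 (pos 4,5,6,7,12,13,14,15,20,21,22,23,28,29,30,31): 0⊕1⊕0⊕1⊕0⊕1⊕0⊕0⊕1⊕0⊕0⊕0⊕1⊕0⊕0⊕1 = 0
s8 (pos 8,9,10,11,12,13,14,15,24,25,26,27,28,29,30,31): 0⊕1⊕1⊕0⊕0⊕1⊕0⊕0⊕1⊕1⊕0⊕1⊕1⊕0⊕0⊕1 = 0
s16 (pos 16,17,18,19,20,21,22,23,24,25,26,27,28,29,30,31): 0⊕0⊕0⊕0⊕1⊕0⊕0⊕0⊕1⊕1⊕0⊕1⊕1⊕0⊕0⊕1 = 0
Syndrome s16…s1 = 00000 → no error.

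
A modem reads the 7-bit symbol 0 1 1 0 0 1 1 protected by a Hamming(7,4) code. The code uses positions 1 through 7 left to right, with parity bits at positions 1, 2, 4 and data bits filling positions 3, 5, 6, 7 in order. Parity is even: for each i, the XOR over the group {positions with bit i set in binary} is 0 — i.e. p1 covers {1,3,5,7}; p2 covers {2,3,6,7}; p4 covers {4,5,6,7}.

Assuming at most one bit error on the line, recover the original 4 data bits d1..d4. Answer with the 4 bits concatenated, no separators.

1011

s1 (pos 1,3,5,7): 0⊕1⊕0⊕1 = 0
s2 (pos 2,3,6,7): 1⊕1⊕1⊕1 = 0
s4 (pos 4,5,6,7): 0⊕0⊕1⊕1 = 0
Syndrome s4…s1 = 000 → no error.
Read data bits from positions 3,5,6,7: 1011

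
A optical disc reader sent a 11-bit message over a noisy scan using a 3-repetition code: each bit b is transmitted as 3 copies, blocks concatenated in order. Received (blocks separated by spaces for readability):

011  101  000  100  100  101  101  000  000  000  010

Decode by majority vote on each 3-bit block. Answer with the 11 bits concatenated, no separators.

Block 1 (011): 2 ones → 1
Block 2 (101): 2 ones → 1
Block 3 (000): 0 ones → 0
Block 4 (100): 1 one → 0
Block 5 (100): 1 one → 0
Block 6 (101): 2 ones → 1
Block 7 (101): 2 ones → 1
Block 8 (000): 0 ones → 0
Block 9 (000): 0 ones → 0
Block 10 (000): 0 ones → 0
Block 11 (010): 1 one → 0

11000110000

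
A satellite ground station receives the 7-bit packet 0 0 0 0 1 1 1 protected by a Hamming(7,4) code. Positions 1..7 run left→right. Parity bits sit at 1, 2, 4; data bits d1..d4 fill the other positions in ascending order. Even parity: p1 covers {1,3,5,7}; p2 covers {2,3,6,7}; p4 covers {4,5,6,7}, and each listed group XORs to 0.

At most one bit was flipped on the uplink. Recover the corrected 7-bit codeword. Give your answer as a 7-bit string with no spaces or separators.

0001111

s1 (pos 1,3,5,7): 0⊕0⊕1⊕1 = 0
s2 (pos 2,3,6,7): 0⊕0⊕1⊕1 = 0
s4 (pos 4,5,6,7): 0⊕1⊕1⊕1 = 1
Syndrome s4…s1 = 100 → error at position 4.
Flip position 4: 0000111 → 0001111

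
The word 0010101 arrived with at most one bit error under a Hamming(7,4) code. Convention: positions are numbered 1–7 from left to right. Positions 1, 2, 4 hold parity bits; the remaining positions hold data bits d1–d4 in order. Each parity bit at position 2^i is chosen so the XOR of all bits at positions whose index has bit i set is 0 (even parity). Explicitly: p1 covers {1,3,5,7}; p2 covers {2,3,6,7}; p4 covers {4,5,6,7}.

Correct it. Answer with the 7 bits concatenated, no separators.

1010101

s1 (pos 1,3,5,7): 0⊕1⊕1⊕1 = 1
s2 (pos 2,3,6,7): 0⊕1⊕0⊕1 = 0
s4 (pos 4,5,6,7): 0⊕1⊕0⊕1 = 0
Syndrome s4…s1 = 001 → error at position 1.
Flip position 1: 0010101 → 1010101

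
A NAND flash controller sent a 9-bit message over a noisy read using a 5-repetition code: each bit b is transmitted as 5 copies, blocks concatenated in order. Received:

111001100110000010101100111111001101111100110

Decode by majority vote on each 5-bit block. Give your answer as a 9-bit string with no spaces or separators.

Block 1 (11100): 3 ones → 1
Block 2 (11001): 3 ones → 1
Block 3 (10000): 1 one → 0
Block 4 (01010): 2 ones → 0
Block 5 (11001): 3 ones → 1
Block 6 (11111): 5 ones → 1
Block 7 (00110): 2 ones → 0
Block 8 (11111): 5 ones → 1
Block 9 (00110): 2 ones → 0

110011010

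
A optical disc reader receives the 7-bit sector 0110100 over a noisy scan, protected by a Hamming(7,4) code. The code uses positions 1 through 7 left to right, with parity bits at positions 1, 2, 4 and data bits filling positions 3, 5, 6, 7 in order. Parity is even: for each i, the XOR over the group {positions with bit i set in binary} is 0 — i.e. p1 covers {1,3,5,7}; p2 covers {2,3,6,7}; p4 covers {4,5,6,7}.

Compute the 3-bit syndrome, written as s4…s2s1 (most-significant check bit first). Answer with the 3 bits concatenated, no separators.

100

s1 (pos 1,3,5,7): 0⊕1⊕1⊕0 = 0
s2 (pos 2,3,6,7): 1⊕1⊕0⊕0 = 0
s4 (pos 4,5,6,7): 0⊕1⊕0⊕0 = 1
Syndrome s4…s1 = 100 → error at position 4.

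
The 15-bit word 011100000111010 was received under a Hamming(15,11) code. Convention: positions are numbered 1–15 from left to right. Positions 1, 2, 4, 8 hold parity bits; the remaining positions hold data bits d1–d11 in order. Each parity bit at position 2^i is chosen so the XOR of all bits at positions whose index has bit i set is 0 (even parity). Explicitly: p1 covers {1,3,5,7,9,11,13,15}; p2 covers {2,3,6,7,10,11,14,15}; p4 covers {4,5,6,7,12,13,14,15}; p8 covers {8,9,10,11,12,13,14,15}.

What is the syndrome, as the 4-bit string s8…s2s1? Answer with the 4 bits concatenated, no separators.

s1 (pos 1,3,5,7,9,11,13,15): 0⊕1⊕0⊕0⊕0⊕1⊕0⊕0 = 0
s2 (pos 2,3,6,7,10,11,14,15): 1⊕1⊕0⊕0⊕1⊕1⊕1⊕0 = 1
s4 (pos 4,5,6,7,12,13,14,15): 1⊕0⊕0⊕0⊕1⊕0⊕1⊕0 = 1
s8 (pos 8,9,10,11,12,13,14,15): 0⊕0⊕1⊕1⊕1⊕0⊕1⊕0 = 0
Syndrome s8…s1 = 0110 → error at position 6.

0110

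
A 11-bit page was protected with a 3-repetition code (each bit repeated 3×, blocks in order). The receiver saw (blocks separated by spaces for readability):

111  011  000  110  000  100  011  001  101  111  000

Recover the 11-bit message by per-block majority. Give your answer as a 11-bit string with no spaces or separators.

11010010110

Block 1 (111): 3 ones → 1
Block 2 (011): 2 ones → 1
Block 3 (000): 0 ones → 0
Block 4 (110): 2 ones → 1
Block 5 (000): 0 ones → 0
Block 6 (100): 1 one → 0
Block 7 (011): 2 ones → 1
Block 8 (001): 1 one → 0
Block 9 (101): 2 ones → 1
Block 10 (111): 3 ones → 1
Block 11 (000): 0 ones → 0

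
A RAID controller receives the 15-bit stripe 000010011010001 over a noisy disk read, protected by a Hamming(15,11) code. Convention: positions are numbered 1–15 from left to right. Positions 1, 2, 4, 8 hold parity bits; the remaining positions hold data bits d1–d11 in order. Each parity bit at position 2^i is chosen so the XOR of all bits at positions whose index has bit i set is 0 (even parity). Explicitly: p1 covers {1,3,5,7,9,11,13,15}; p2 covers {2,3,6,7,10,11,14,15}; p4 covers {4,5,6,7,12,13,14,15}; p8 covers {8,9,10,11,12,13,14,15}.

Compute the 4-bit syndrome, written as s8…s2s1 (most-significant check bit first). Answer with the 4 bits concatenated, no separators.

0000

s1 (pos 1,3,5,7,9,11,13,15): 0⊕0⊕1⊕0⊕1⊕1⊕0⊕1 = 0
s2 (pos 2,3,6,7,10,11,14,15): 0⊕0⊕0⊕0⊕0⊕1⊕0⊕1 = 0
s4 (pos 4,5,6,7,12,13,14,15): 0⊕1⊕0⊕0⊕0⊕0⊕0⊕1 = 0
s8 (pos 8,9,10,11,12,13,14,15): 1⊕1⊕0⊕1⊕0⊕0⊕0⊕1 = 0
Syndrome s8…s1 = 0000 → no error.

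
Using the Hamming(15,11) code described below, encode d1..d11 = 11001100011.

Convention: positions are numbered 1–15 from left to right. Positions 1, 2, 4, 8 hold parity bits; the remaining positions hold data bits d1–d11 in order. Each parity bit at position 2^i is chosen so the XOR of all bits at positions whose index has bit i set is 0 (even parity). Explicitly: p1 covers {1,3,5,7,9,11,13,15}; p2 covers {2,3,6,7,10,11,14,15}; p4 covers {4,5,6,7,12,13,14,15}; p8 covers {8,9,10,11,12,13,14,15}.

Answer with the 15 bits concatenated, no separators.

Place data at non-parity positions: p1 p2 1 p4 1 0 0 p8 1 1 0 0 0 1 1
p1 (pos 1,3,5,7,9,11,13,15): XOR of data positions = 1⊕1⊕0⊕1⊕0⊕0⊕1 = 0
p2 (pos 2,3,6,7,10,11,14,15): XOR of data positions = 1⊕0⊕0⊕1⊕0⊕1⊕1 = 0
p4 (pos 4,5,6,7,12,13,14,15): XOR of data positions = 1⊕0⊕0⊕0⊕0⊕1⊕1 = 1
p8 (pos 8,9,10,11,12,13,14,15): XOR of data positions = 1⊕1⊕0⊕0⊕0⊕1⊕1 = 0
Codeword: 001110001100011

001110001100011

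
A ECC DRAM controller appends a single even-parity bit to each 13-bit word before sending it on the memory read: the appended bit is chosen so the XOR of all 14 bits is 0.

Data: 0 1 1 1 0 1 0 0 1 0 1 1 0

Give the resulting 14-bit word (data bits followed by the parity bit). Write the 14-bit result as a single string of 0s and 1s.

XOR of the 13 data bits: 0⊕1⊕1⊕1⊕0⊕1⊕0⊕0⊕1⊕0⊕1⊕1⊕0 = 1
Parity bit = 1 (so all 14 bits XOR to 0).

01110100101101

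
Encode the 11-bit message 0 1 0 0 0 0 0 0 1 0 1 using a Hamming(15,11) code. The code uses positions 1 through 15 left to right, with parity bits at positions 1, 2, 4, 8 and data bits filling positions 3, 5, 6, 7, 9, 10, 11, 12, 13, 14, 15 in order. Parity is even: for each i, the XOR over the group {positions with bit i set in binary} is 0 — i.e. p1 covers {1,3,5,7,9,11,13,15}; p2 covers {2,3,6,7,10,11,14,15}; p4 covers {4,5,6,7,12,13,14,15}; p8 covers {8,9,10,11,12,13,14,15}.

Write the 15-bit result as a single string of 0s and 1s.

110110000000101

Place data at non-parity positions: p1 p2 0 p4 1 0 0 p8 0 0 0 0 1 0 1
p1 (pos 1,3,5,7,9,11,13,15): XOR of data positions = 0⊕1⊕0⊕0⊕0⊕1⊕1 = 1
p2 (pos 2,3,6,7,10,11,14,15): XOR of data positions = 0⊕0⊕0⊕0⊕0⊕0⊕1 = 1
p4 (pos 4,5,6,7,12,13,14,15): XOR of data positions = 1⊕0⊕0⊕0⊕1⊕0⊕1 = 1
p8 (pos 8,9,10,11,12,13,14,15): XOR of data positions = 0⊕0⊕0⊕0⊕1⊕0⊕1 = 0
Codeword: 110110000000101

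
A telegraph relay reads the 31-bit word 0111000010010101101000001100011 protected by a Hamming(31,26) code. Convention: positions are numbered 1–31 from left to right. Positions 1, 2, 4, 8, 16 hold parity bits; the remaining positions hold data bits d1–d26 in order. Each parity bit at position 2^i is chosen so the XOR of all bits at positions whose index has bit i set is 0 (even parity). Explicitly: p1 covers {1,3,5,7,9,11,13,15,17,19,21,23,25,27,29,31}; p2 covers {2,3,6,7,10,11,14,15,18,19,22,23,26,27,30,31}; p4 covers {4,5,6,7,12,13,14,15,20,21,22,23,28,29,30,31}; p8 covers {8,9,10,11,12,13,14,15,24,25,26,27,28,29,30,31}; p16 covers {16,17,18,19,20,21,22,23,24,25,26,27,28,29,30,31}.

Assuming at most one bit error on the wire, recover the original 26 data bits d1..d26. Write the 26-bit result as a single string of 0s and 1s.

10001001010101000001100001

s1 (pos 1,3,5,7,9,11,13,15,17,19,21,23,25,27,29,31): 0⊕1⊕0⊕0⊕1⊕0⊕0⊕0⊕1⊕1⊕0⊕0⊕1⊕0⊕0⊕1 = 0
s2 (pos 2,3,6,7,10,11,14,15,18,19,22,23,26,27,30,31): 1⊕1⊕0⊕0⊕0⊕0⊕1⊕0⊕0⊕1⊕0⊕0⊕1⊕0⊕1⊕1 = 1
s4 (pos 4,5,6,7,12,13,14,15,20,21,22,23,28,29,30,31): 1⊕0⊕0⊕0⊕1⊕0⊕1⊕0⊕0⊕0⊕0⊕0⊕0⊕0⊕1⊕1 = 1
s8 (pos 8,9,10,11,12,13,14,15,24,25,26,27,28,29,30,31): 0⊕1⊕0⊕0⊕1⊕0⊕1⊕0⊕0⊕1⊕1⊕0⊕0⊕0⊕1⊕1 = 1
s16 (pos 16,17,18,19,20,21,22,23,24,25,26,27,28,29,30,31): 1⊕1⊕0⊕1⊕0⊕0⊕0⊕0⊕0⊕1⊕1⊕0⊕0⊕0⊕1⊕1 = 1
Syndrome s16…s1 = 11110 → error at position 30.
Flip position 30: 0111000010010101101000001100011 → 0111000010010101101000001100001
Read data bits from positions 3,5,6,7,9,10,11,12,13,14,15,17,18,19,20,21,22,23,24,25,26,27,28,29,30,31: 10001001010101000001100001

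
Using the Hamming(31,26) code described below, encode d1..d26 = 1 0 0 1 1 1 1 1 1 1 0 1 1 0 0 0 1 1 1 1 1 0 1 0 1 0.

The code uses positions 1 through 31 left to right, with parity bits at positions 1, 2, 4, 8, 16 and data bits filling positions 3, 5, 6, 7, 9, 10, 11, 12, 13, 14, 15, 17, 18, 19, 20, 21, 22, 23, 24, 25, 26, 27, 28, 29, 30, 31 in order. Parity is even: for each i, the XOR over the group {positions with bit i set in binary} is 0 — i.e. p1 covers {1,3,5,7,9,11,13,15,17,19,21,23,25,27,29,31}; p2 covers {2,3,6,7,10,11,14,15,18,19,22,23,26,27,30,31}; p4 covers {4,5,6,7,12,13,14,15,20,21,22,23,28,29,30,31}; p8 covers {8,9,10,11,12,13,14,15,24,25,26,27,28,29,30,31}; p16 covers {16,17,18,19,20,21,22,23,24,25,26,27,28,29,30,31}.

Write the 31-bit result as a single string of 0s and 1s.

0010001111111101110001111101010

Place data at non-parity positions: p1 p2 1 p4 0 0 1 p8 1 1 1 1 1 1 0 p16 1 1 0 0 0 1 1 1 1 1 0 1 0 1 0
p1 (pos 1,3,5,7,9,11,13,15,17,19,21,23,25,27,29,31): XOR of data positions = 1⊕0⊕1⊕1⊕1⊕1⊕0⊕1⊕0⊕0⊕1⊕1⊕0⊕0⊕0 = 0
p2 (pos 2,3,6,7,10,11,14,15,18,19,22,23,26,27,30,31): XOR of data positions = 1⊕0⊕1⊕1⊕1⊕1⊕0⊕1⊕0⊕1⊕1⊕1⊕0⊕1⊕0 = 0
p4 (pos 4,5,6,7,12,13,14,15,20,21,22,23,28,29,30,31): XOR of data positions = 0⊕0⊕1⊕1⊕1⊕1⊕0⊕0⊕0⊕1⊕1⊕1⊕0⊕1⊕0 = 0
p8 (pos 8,9,10,11,12,13,14,15,24,25,26,27,28,29,30,31): XOR of data positions = 1⊕1⊕1⊕1⊕1⊕1⊕0⊕1⊕1⊕1⊕0⊕1⊕0⊕1⊕0 = 1
p16 (pos 16,17,18,19,20,21,22,23,24,25,26,27,28,29,30,31): XOR of data positions = 1⊕1⊕0⊕0⊕0⊕1⊕1⊕1⊕1⊕1⊕0⊕1⊕0⊕1⊕0 = 1
Codeword: 0010001111111101110001111101010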